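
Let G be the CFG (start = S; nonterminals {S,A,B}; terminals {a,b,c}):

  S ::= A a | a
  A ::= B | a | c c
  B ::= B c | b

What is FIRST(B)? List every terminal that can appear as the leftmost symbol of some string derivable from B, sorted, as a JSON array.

Compute FIRST by fixpoint:
pass 1:
  A via A→a: +{a}
  A via A→c c: +{c}
  B via B→b: +{b}
  S via S→A a: +{a,c}
  FIRST(S)={a,c}  FIRST(A)={a,c}  FIRST(B)={b}
pass 2:
  A via A→B: +{b}
  S via S→A a: +{b}
  FIRST(S)={a,b,c}  FIRST(A)={a,b,c}  FIRST(B)={b}
pass 3: (stable)
  FIRST(S)={a,b,c}  FIRST(A)={a,b,c}  FIRST(B)={b}

FIRST(B) = ["b"]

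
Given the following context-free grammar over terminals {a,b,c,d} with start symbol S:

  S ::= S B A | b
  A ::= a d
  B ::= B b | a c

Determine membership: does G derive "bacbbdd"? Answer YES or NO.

CNF form of G:
  S -> S X4 | b
  A -> T0 T1
  B -> B T2 | T0 T3
  T0 -> a
  T1 -> d
  T2 -> b
  T3 -> c
  X4 -> B A

Fill CYK table bottom-up:
  cell(0,0) b: {S,T2}  orig:{S}
  cell(1,1) a: {T0}  orig:{}
  cell(2,2) c: {T3}  orig:{}
  cell(3,3) b: {S,T2}  orig:{S}
  cell(4,4) b: {S,T2}  orig:{S}
  cell(5,5) d: {T1}  orig:{}
  cell(6,6) d: {T1}  orig:{}
  cell(0,1) ba: ∅
  cell(1,2) ac: {B}
  cell(2,3) cb: ∅
  cell(3,4) bb: ∅
  cell(4,5) bd: ∅
  cell(5,6) dd: ∅
  cell(0,2) bac: ∅
  cell(1,3) acb: {B}
  cell(2,4) cbb: ∅
  cell(3,5) bbd: ∅
  cell(4,6) bdd: ∅
  cell(0,3) bacb: ∅
  cell(1,4) acbb: {B}
  cell(2,5) cbbd: ∅
  cell(3,6) bbdd: ∅
  cell(0,4) bacbb: ∅
  cell(1,5) acbbd: ∅
  cell(2,6) cbbdd: ∅
  cell(0,5) bacbbd: ∅
  cell(1,6) acbbdd: ∅
  cell(0,6) bacbbdd: ∅

S ∉ T[0,6] ⇒ NO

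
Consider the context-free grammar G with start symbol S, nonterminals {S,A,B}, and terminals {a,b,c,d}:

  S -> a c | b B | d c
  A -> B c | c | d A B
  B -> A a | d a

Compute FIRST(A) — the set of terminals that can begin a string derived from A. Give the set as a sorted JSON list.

FIRST iteration:
iter 1:
  A via A→c: +{c}
  A via A→d A B: +{d}
  B via B→A a: +{c,d}
  S via S→a c: +{a}
  S via S→b B: +{b}
  S via S→d c: +{d}
  FIRST(S)={a,b,d}  FIRST(A)={c,d}  FIRST(B)={c,d}
iter 2: (stable)
  FIRST(S)={a,b,d}  FIRST(A)={c,d}  FIRST(B)={c,d}

FIRST(A) = ["c", "d"]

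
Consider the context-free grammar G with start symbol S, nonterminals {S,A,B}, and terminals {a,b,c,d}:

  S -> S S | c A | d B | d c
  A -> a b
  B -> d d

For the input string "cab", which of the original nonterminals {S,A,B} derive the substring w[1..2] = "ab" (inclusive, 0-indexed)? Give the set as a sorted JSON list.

Convert to CNF:
  S -> S S | T2 B | T2 T3 | T3 A
  A -> T0 T1
  B -> T2 T2
  T0 -> a
  T1 -> b
  T2 -> d
  T3 -> c

CYK table (by increasing span) — only the sub-triangle for w[1..2]:
  cell(1,1) a: {T0}  orig:{}
  cell(2,2) b: {T1}  orig:{}
  cell(1,2) ab: {A}

Original NTs in T[1,2] deriving "ab": ["A"]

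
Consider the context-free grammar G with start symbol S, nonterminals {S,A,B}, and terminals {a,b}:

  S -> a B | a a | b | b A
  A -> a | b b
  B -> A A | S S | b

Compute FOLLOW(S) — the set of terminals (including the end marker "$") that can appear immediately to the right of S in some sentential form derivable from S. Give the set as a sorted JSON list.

FIRST iteration:
round 1:
  A via A→a: +{a}
  A via A→b b: +{b}
  B via B→A A: +{a,b}
  S via S→a B: +{a}
  S via S→b: +{b}
  FIRST(S)={a,b}  FIRST(A)={a,b}  FIRST(B)={a,b}
round 2: (stable)
  FIRST(S)={a,b}  FIRST(A)={a,b}  FIRST(B)={a,b}

Compute FOLLOW by fixpoint:
seed FOLLOW(S) with $
round 1:
  B→A A: FOLLOW(A) ⊇ FIRST(A) = {a,b}; new: +{a,b}
  B→S S: FOLLOW(S) ⊇ FIRST(S) = {a,b}; new: +{a,b}
  S→a B: FOLLOW(B) ⊇ FOLLOW(S) ⊇ {$,a,b}; new: +{$,a,b}
  S→b A: FOLLOW(A) ⊇ FOLLOW(S) ⊇ {$,a,b}; new: +{$}
  S: {$,a,b}  A: {$,a,b}  B: {$,a,b}
round 2: (no change)
  S: {$,a,b}  A: {$,a,b}  B: {$,a,b}

FOLLOW(S) = ["$", "a", "b"]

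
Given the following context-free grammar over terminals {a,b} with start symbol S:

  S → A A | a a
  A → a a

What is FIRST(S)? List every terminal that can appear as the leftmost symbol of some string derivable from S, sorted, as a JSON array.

Compute FIRST by fixpoint:
pass 1:
  A via A→a a: +{a}
  S via S→A A: +{a}
  S: {a}  A: {a}
pass 2: — fixpoint
  S: {a}  A: {a}

FIRST(S) = ["a"]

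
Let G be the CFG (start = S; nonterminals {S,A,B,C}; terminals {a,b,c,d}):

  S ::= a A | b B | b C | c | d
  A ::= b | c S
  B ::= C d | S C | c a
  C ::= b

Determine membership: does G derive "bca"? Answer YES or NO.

CNF form of G:
  S -> T2 A | T3 B | T3 C | c | d
  A -> T0 S | b
  B -> C T1 | S C | T0 T2
  C -> b
  T0 -> c
  T1 -> d
  T2 -> a
  T3 -> b

CYK fill:
  cell(0,0) b: {A,C,T3}  orig:{A,C}
  cell(1,1) c: {S,T0}  orig:{S}
  cell(2,2) a: {T2}  orig:{}
  cell(0,1) bc: ∅
  cell(1,2) ca: {B}
  cell(0,2) bca: {S}

S ∈ T[0,2] ⇒ YES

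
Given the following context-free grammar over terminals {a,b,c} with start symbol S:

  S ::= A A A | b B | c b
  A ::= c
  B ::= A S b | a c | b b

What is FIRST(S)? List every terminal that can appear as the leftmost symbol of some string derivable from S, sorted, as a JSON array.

FIRST iteration:
pass 1:
  A via A→c: +{c}
  B via B→A S b: +{c}
  B via B→a c: +{a}
  B via B→b b: +{b}
  S via S→A A A: +{c}
  S via S→b B: +{b}
  FIRST[S]={b,c}  FIRST[A]={c}  FIRST[B]={a,b,c}
pass 2: done
  FIRST[S]={b,c}  FIRST[A]={c}  FIRST[B]={a,b,c}

FIRST(S) = ["b", "c"]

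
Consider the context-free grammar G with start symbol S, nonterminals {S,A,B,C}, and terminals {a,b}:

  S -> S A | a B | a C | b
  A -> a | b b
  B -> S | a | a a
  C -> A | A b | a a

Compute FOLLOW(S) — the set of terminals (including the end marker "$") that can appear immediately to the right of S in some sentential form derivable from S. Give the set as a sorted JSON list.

FIRST sets, iterate to fixpoint:
round 1:
  A via A→a: +{a}
  A via A→b b: +{b}
  B via B→a: +{a}
  C via C→A: +{a,b}
  S via S→a B: +{a}
  S via S→b: +{b}
  FIRST[S]={a,b}  FIRST[A]={a,b}  FIRST[B]={a}  FIRST[C]={a,b}
round 2:
  B via B→S: +{b}
  FIRST[S]={a,b}  FIRST[A]={a,b}  FIRST[B]={a,b}  FIRST[C]={a,b}
round 3: done
  FIRST[S]={a,b}  FIRST[A]={a,b}  FIRST[B]={a,b}  FIRST[C]={a,b}

FOLLOW iteration:
FOLLOW(S) := {$}
round 1:
  C→A b: FOLLOW(A) ⊇ FIRST(b) = {b}; new: +{b}
  S→S A: FOLLOW(S) ⊇ FIRST(A) = {a,b}; new: +{a,b}
  S→S A: FOLLOW(A) ⊇ FOLLOW(S) ⊇ {$,a,b}; new: +{$,a}
  S→a B: FOLLOW(B) ⊇ FOLLOW(S) ⊇ {$,a,b}; new: +{$,a,b}
  S→a C: FOLLOW(C) ⊇ FOLLOW(S) ⊇ {$,a,b}; new: +{$,a,b}
  FOLLOW(S)={$,a,b}  FOLLOW(A)={$,a,b}  FOLLOW(B)={$,a,b}  FOLLOW(C)={$,a,b}
round 2: (stable)
  FOLLOW(S)={$,a,b}  FOLLOW(A)={$,a,b}  FOLLOW(B)={$,a,b}  FOLLOW(C)={$,a,b}

FOLLOW(S) = ["$", "a", "b"]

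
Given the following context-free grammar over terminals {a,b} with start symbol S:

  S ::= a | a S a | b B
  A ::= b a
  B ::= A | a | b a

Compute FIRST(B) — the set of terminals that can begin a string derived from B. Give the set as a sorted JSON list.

Compute FIRST by fixpoint:
round 1:
  A via A→b a: +{b}
  B via B→A: +{b}
  B via B→a: +{a}
  S via S→a: +{a}
  S via S→b B: +{b}
  S: {a,b}  A: {b}  B: {a,b}
round 2: (stable)
  S: {a,b}  A: {b}  B: {a,b}

FIRST(B) = ["a", "b"]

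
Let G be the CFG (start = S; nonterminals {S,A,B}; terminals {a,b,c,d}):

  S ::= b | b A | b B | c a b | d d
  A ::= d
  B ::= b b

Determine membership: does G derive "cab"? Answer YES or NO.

Convert to CNF:
  S -> T0 A | T0 B | T1 X4 | T3 T3 | b
  A -> d
  B -> T0 T0
  T0 -> b
  T1 -> c
  T2 -> a
  T3 -> d
  X4 -> T2 T0

CYK table (by increasing span):
  T[0,0] 'c' = {T1}  orig:{}
  T[1,1] 'a' = {T2}  orig:{}
  T[2,2] 'b' = {S,T0}  orig:{S}
  T[0,1] 'ca' = ∅
  T[1,2] 'ab' = {X4}  orig:{}
  T[0,2] 'cab' = {S}

S ∈ T[0,2] ⇒ YES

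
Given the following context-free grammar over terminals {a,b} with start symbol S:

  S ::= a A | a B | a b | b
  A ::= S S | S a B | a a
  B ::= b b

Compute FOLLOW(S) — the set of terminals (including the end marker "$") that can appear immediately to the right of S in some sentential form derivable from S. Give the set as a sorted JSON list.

Compute FIRST by fixpoint:
pass 1:
  A via A→a a: +{a}
  B via B→b b: +{b}
  S via S→a A: +{a}
  S via S→b: +{b}
  FIRST[S]={a,b}  FIRST[A]={a}  FIRST[B]={b}
pass 2:
  A via A→S S: +{b}
  FIRST[S]={a,b}  FIRST[A]={a,b}  FIRST[B]={b}
pass 3: (no change)
  FIRST[S]={a,b}  FIRST[A]={a,b}  FIRST[B]={b}

FOLLOW iteration:
initialize: $ ∈ FOLLOW(S)
[1]
  A→S S: FOLLOW(S) ⊇ FIRST(S) = {a,b}; new: +{a,b}
  S→a A: FOLLOW(A) ⊇ FOLLOW(S) ⊇ {$,a,b}; new: +{$,a,b}
  S→a B: FOLLOW(B) ⊇ FOLLOW(S) ⊇ {$,a,b}; new: +{$,a,b}
  FOLLOW[S]={$,a,b}  FOLLOW[A]={$,a,b}  FOLLOW[B]={$,a,b}
[2] done
  FOLLOW[S]={$,a,b}  FOLLOW[A]={$,a,b}  FOLLOW[B]={$,a,b}

FOLLOW(S) = ["$", "a", "b"]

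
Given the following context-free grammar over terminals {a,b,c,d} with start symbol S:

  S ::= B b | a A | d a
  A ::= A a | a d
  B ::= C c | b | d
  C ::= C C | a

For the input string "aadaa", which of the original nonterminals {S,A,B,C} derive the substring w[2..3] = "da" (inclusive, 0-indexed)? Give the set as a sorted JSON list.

Convert to CNF:
  S -> B T3 | T0 A | T1 T0
  A -> A T0 | T0 T1
  B -> C T2 | b | d
  C -> C C | a
  T0 -> a
  T1 -> d
  T2 -> c
  T3 -> b

Fill CYK table bottom-up (cells [i..j] with 2 ≤ i ≤ j ≤ 3 only):
  [2..2]={B,T1}  "d"  orig:{B}
  [3..3]={C,T0}  "a"  orig:{C}
  [2..3]={S}  "da"

Original NTs in T[2,3] deriving "da": ["S"]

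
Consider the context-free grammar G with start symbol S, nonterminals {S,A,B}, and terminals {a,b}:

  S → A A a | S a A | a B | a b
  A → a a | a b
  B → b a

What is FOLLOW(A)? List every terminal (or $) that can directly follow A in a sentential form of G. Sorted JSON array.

FIRST iteration:
[1]
  A via A→a a: +{a}
  B via B→b a: +{b}
  S via S→A A a: +{a}
  S: {a}  A: {a}  B: {b}
[2] done
  S: {a}  A: {a}  B: {b}

FOLLOW iteration:
initialize: $ ∈ FOLLOW(S)
round 1:
  S→A A a: FOLLOW(A) ⊇ FIRST(A) = {a}; new: +{a}
  S→S a A: FOLLOW(S) ⊇ FIRST(a) = {a}; new: +{a}
  S→S a A: FOLLOW(A) ⊇ FOLLOW(S) ⊇ {$,a}; new: +{$}
  S→a B: FOLLOW(B) ⊇ FOLLOW(S) ⊇ {$,a}; new: +{$,a}
  FOLLOW(S)={$,a}  FOLLOW(A)={$,a}  FOLLOW(B)={$,a}
round 2: (stable)
  FOLLOW(S)={$,a}  FOLLOW(A)={$,a}  FOLLOW(B)={$,a}

FOLLOW(A) = ["$", "a"]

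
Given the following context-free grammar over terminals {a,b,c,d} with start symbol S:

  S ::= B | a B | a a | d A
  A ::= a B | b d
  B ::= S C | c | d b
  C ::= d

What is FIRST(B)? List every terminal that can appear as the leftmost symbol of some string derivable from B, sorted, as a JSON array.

Compute FIRST by fixpoint:
round 1:
  A via A→a B: +{a}
  A via A→b d: +{b}
  B via B→c: +{c}
  B via B→d b: +{d}
  C via C→d: +{d}
  S via S→B: +{c,d}
  S via S→a B: +{a}
  S: {a,c,d}  A: {a,b}  B: {c,d}  C: {d}
round 2:
  B via B→S C: +{a}
  S: {a,c,d}  A: {a,b}  B: {a,c,d}  C: {d}
round 3: (stable)
  S: {a,c,d}  A: {a,b}  B: {a,c,d}  C: {d}

FIRST(B) = ["a", "c", "d"]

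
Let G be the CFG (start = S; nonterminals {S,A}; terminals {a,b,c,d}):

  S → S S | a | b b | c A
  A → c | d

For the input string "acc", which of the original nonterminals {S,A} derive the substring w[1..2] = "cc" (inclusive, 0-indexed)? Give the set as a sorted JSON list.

CNF form of G:
  S -> S S | T0 T0 | T1 A | a
  A -> c | d
  T0 -> b
  T1 -> c

CYK table (by increasing span), restricted to cells inside w[1..2]:
  [1..1]={A,T1}  "c"  orig:{A}
  [2..2]={A,T1}  "c"  orig:{A}
  [1..2]={S}  "cc"

Original NTs in T[1,2] deriving "cc": ["S"]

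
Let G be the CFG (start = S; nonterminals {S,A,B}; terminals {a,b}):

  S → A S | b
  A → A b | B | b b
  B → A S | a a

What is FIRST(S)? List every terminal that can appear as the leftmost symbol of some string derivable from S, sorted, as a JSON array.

Compute FIRST by fixpoint:
iter 1:
  A via A→b b: +{b}
  B via B→A S: +{b}
  B via B→a a: +{a}
  S via S→A S: +{b}
  FIRST[S]={b}  FIRST[A]={b}  FIRST[B]={a,b}
iter 2:
  A via A→B: +{a}
  S via S→A S: +{a}
  FIRST[S]={a,b}  FIRST[A]={a,b}  FIRST[B]={a,b}
iter 3: — fixpoint
  FIRST[S]={a,b}  FIRST[A]={a,b}  FIRST[B]={a,b}

FIRST(S) = ["a", "b"]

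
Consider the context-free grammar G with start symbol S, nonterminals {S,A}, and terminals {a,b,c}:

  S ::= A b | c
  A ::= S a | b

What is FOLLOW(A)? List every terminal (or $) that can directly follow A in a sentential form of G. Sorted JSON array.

Compute FIRST by fixpoint:
[1]
  A via A→b: +{b}
  S via S→A b: +{b}
  S via S→c: +{c}
  FIRST[S]={b,c}  FIRST[A]={b}
[2]
  A via A→S a: +{c}
  FIRST[S]={b,c}  FIRST[A]={b,c}
[3] (no change)
  FIRST[S]={b,c}  FIRST[A]={b,c}

Compute FOLLOW by fixpoint:
initialize: $ ∈ FOLLOW(S)
pass 1:
  A→S a: FOLLOW(S) ⊇ FIRST(a) = {a}; new: +{a}
  S→A b: FOLLOW(A) ⊇ FIRST(b) = {b}; new: +{b}
  S: {$,a}  A: {b}
pass 2: (stable)
  S: {$,a}  A: {b}

FOLLOW(A) = ["b"]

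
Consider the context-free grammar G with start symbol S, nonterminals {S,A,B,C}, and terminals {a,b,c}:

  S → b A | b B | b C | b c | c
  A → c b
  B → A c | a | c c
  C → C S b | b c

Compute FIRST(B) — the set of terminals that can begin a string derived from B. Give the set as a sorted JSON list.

FIRST iteration:
[1]
  A via A→c b: +{c}
  B via B→A c: +{c}
  B via B→a: +{a}
  C via C→b c: +{b}
  S via S→b A: +{b}
  S via S→c: +{c}
  FIRST[S]={b,c}  FIRST[A]={c}  FIRST[B]={a,c}  FIRST[C]={b}
[2] (stable)
  FIRST[S]={b,c}  FIRST[A]={c}  FIRST[B]={a,c}  FIRST[C]={b}

FIRST(B) = ["a", "c"]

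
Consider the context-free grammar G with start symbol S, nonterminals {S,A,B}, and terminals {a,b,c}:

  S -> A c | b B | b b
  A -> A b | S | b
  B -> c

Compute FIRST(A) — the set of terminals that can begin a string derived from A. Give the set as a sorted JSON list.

FIRST sets, iterate to fixpoint:
[1]
  A via A→b: +{b}
  B via B→c: +{c}
  S via S→A c: +{b}
  FIRST[S]={b}  FIRST[A]={b}  FIRST[B]={c}
[2] done
  FIRST[S]={b}  FIRST[A]={b}  FIRST[B]={c}

FIRST(A) = ["b"]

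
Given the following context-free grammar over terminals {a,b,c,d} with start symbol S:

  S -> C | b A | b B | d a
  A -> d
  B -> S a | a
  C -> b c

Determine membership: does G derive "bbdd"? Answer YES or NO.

Convert to CNF:
  S -> T1 A | T1 B | T1 T2 | T3 T0
  A -> d
  B -> S T0 | a
  C -> T1 T2
  T0 -> a
  T1 -> b
  T2 -> c
  T3 -> d

CYK table (by increasing span):
  T[0,0] 'b' = {T1}  orig:{}
  T[1,1] 'b' = {T1}  orig:{}
  T[2,2] 'd' = {A,T3}  orig:{A}
  T[3,3] 'd' = {A,T3}  orig:{A}
  T[0,1] 'bb' = ∅
  T[1,2] 'bd' = {S}
  T[2,3] 'dd' = ∅
  T[0,2] 'bbd' = ∅
  T[1,3] 'bdd' = ∅
  T[0,3] 'bbdd' = ∅

S ∉ T[0,3] ⇒ NO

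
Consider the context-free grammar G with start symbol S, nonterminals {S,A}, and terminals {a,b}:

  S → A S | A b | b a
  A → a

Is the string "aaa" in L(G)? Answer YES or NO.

Convert to CNF:
  S -> A S | A T0 | T0 T1
  A -> a
  T0 -> b
  T1 -> a

Fill CYK table bottom-up:
  T[0,0] 'a' = {A,T1}  orig:{A}
  T[1,1] 'a' = {A,T1}  orig:{A}
  T[2,2] 'a' = {A,T1}  orig:{A}
  T[0,1] 'aa' = ∅
  T[1,2] 'aa' = ∅
  T[0,2] 'aaa' = ∅

S ∉ T[0,2] ⇒ NO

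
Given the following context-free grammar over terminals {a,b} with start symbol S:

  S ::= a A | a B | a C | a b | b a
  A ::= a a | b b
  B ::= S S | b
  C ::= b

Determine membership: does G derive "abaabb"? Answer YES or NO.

CNF form of G:
  S -> T0 A | T0 B | T0 C | T0 T1 | T1 T0
  A -> T0 T0 | T1 T1
  B -> S S | b
  C -> b
  T0 -> a
  T1 -> b

Fill CYK table bottom-up:
  cell(0,0) a: {T0}  orig:{}
  cell(1,1) b: {B,C,T1}  orig:{B,C}
  cell(2,2) a: {T0}  orig:{}
  cell(3,3) a: {T0}  orig:{}
  cell(4,4) b: {B,C,T1}  orig:{B,C}
  cell(5,5) b: {B,C,T1}  orig:{B,C}
  cell(0,1) ab: {S}
  cell(1,2) ba: {S}
  cell(2,3) aa: {A}
  cell(3,4) ab: {S}
  cell(4,5) bb: {A}
  cell(0,2) aba: ∅
  cell(1,3) baa: ∅
  cell(2,4) aab: ∅
  cell(3,5) abb: {S}
  cell(0,3) abaa: ∅
  cell(1,4) baab: {B}
  cell(2,5) aabb: ∅
  cell(0,4) abaab: {S}
  cell(1,5) baabb: {B}
  cell(0,5) abaabb: {S}

S ∈ T[0,5] ⇒ YES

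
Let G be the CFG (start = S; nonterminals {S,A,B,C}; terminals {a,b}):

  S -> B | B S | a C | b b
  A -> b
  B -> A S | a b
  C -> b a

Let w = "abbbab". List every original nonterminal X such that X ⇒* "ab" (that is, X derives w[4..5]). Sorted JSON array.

Convert to CNF:
  S -> A S | B S | T0 C | T0 T1 | T1 T1
  A -> b
  B -> A S | T0 T1
  C -> T1 T0
  T0 -> a
  T1 -> b

CYK table (by increasing span) (cells [i..j] with 4 ≤ i ≤ j ≤ 5 only):
  cell(4,4) a: {T0}  orig:{}
  cell(5,5) b: {A,T1}  orig:{A}
  cell(4,5) ab: {B,S}

Original NTs in T[4,5] deriving "ab": ["B", "S"]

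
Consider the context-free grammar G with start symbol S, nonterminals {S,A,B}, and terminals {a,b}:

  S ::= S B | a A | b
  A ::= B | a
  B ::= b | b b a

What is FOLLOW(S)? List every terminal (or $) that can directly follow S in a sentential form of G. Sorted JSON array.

Compute FIRST by fixpoint:
[1]
  A via A→a: +{a}
  B via B→b: +{b}
  S via S→a A: +{a}
  S via S→b: +{b}
  FIRST(S)={a,b}  FIRST(A)={a}  FIRST(B)={b}
[2]
  A via A→B: +{b}
  FIRST(S)={a,b}  FIRST(A)={a,b}  FIRST(B)={b}
[3] (stable)
  FIRST(S)={a,b}  FIRST(A)={a,b}  FIRST(B)={b}

FOLLOW sets:
initialize: $ ∈ FOLLOW(S)
iter 1:
  S→S B: FOLLOW(S) ⊇ FIRST(B) = {b}; new: +{b}
  S→S B: FOLLOW(B) ⊇ FOLLOW(S) ⊇ {$,b}; new: +{$,b}
  S→a A: FOLLOW(A) ⊇ FOLLOW(S) ⊇ {$,b}; new: +{$,b}
  FOLLOW[S]={$,b}  FOLLOW[A]={$,b}  FOLLOW[B]={$,b}
iter 2: (stable)
  FOLLOW[S]={$,b}  FOLLOW[A]={$,b}  FOLLOW[B]={$,b}

FOLLOW(S) = ["$", "b"]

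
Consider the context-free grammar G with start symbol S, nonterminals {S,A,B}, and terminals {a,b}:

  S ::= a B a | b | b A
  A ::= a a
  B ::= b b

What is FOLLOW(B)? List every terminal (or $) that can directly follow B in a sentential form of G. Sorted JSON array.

Compute FIRST by fixpoint:
round 1:
  A via A→a a: +{a}
  B via B→b b: +{b}
  S via S→a B a: +{a}
  S via S→b: +{b}
  FIRST[S]={a,b}  FIRST[A]={a}  FIRST[B]={b}
round 2: (stable)
  FIRST[S]={a,b}  FIRST[A]={a}  FIRST[B]={b}

FOLLOW iteration:
FOLLOW(S) := {$}
iter 1:
  S→a B a: FOLLOW(B) ⊇ FIRST(a) = {a}; new: +{a}
  S→b A: FOLLOW(A) ⊇ FOLLOW(S) ⊇ {$}; new: +{$}
  S: {$}  A: {$}  B: {a}
iter 2: — fixpoint
  S: {$}  A: {$}  B: {a}

FOLLOW(B) = ["a"]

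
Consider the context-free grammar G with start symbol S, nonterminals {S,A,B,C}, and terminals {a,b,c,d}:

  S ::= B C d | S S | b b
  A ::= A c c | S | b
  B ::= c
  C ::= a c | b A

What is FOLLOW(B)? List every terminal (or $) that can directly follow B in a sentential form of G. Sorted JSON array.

FIRST iteration:
[1]
  A via A→b: +{b}
  B via B→c: +{c}
  C via C→a c: +{a}
  C via C→b A: +{b}
  S via S→B C d: +{c}
  S via S→b b: +{b}
  S: {b,c}  A: {b}  B: {c}  C: {a,b}
[2]
  A via A→S: +{c}
  S: {b,c}  A: {b,c}  B: {c}  C: {a,b}
[3] (no change)
  S: {b,c}  A: {b,c}  B: {c}  C: {a,b}

FOLLOW sets:
seed FOLLOW(S) with $
round 1:
  A→A c c: FOLLOW(A) ⊇ FIRST(c) = {c}; new: +{c}
  A→S: FOLLOW(S) ⊇ FOLLOW(A) ⊇ {c}; new: +{c}
  S→B C d: FOLLOW(B) ⊇ FIRST(C) = {a,b}; new: +{a,b}
  S→B C d: FOLLOW(C) ⊇ FIRST(d) = {d}; new: +{d}
  S→S S: FOLLOW(S) ⊇ FIRST(S) = {b,c}; new: +{b}
  FOLLOW(S)={$,b,c}  FOLLOW(A)={c}  FOLLOW(B)={a,b}  FOLLOW(C)={d}
round 2:
  C→b A: FOLLOW(A) ⊇ FOLLOW(C) ⊇ {d}; new: +{d}
  FOLLOW(S)={$,b,c}  FOLLOW(A)={c,d}  FOLLOW(B)={a,b}  FOLLOW(C)={d}
round 3:
  A→S: FOLLOW(S) ⊇ FOLLOW(A) ⊇ {c,d}; new: +{d}
  FOLLOW(S)={$,b,c,d}  FOLLOW(A)={c,d}  FOLLOW(B)={a,b}  FOLLOW(C)={d}
round 4: (stable)
  FOLLOW(S)={$,b,c,d}  FOLLOW(A)={c,d}  FOLLOW(B)={a,b}  FOLLOW(C)={d}

FOLLOW(B) = ["a", "b"]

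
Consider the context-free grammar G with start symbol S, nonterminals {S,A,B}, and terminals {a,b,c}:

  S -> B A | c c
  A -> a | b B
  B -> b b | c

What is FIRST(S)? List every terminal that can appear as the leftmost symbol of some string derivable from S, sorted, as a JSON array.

Compute FIRST by fixpoint:
round 1:
  A via A→a: +{a}
  A via A→b B: +{b}
  B via B→b b: +{b}
  B via B→c: +{c}
  S via S→B A: +{b,c}
  FIRST(S)={b,c}  FIRST(A)={a,b}  FIRST(B)={b,c}
round 2: done
  FIRST(S)={b,c}  FIRST(A)={a,b}  FIRST(B)={b,c}

FIRST(S) = ["b", "c"]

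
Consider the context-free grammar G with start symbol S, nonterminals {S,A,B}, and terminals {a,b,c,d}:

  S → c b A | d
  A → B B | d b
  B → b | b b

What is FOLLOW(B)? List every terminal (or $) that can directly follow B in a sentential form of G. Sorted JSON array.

Compute FIRST by fixpoint:
pass 1:
  A via A→d b: +{d}
  B via B→b: +{b}
  S via S→c b A: +{c}
  S via S→d: +{d}
  S: {c,d}  A: {d}  B: {b}
pass 2:
  A via A→B B: +{b}
  S: {c,d}  A: {b,d}  B: {b}
pass 3: (no change)
  S: {c,d}  A: {b,d}  B: {b}

FOLLOW iteration:
initialize: $ ∈ FOLLOW(S)
iter 1:
  A→B B: FOLLOW(B) ⊇ FIRST(B) = {b}; new: +{b}
  S→c b A: FOLLOW(A) ⊇ FOLLOW(S) ⊇ {$}; new: +{$}
  FOLLOW[S]={$}  FOLLOW[A]={$}  FOLLOW[B]={b}
iter 2:
  A→B B: FOLLOW(B) ⊇ FOLLOW(A) ⊇ {$}; new: +{$}
  FOLLOW[S]={$}  FOLLOW[A]={$}  FOLLOW[B]={$,b}
iter 3: done
  FOLLOW[S]={$}  FOLLOW[A]={$}  FOLLOW[B]={$,b}

FOLLOW(B) = ["$", "b"]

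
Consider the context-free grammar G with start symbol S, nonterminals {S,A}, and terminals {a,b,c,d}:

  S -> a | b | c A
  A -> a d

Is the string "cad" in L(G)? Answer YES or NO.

Convert to CNF:
  S -> T2 A | a | b
  A -> T0 T1
  T0 -> a
  T1 -> d
  T2 -> c

Fill CYK table bottom-up:
  [0..0]={T2}  "c"  orig:{}
  [1..1]={S,T0}  "a"  orig:{S}
  [2..2]={T1}  "d"  orig:{}
  [0..1]=∅  "ca"
  [1..2]={A}  "ad"
  [0..2]={S}  "cad"

S ∈ T[0,2] ⇒ YES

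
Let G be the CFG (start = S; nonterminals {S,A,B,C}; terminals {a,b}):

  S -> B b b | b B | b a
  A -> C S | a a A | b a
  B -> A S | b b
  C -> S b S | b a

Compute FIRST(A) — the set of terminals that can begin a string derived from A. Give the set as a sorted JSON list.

FIRST sets, iterate to fixpoint:
round 1:
  A via A→a a A: +{a}
  A via A→b a: +{b}
  B via B→A S: +{a,b}
  C via C→b a: +{b}
  S via S→B b b: +{a,b}
  S: {a,b}  A: {a,b}  B: {a,b}  C: {b}
round 2:
  C via C→S b S: +{a}
  S: {a,b}  A: {a,b}  B: {a,b}  C: {a,b}
round 3: (no change)
  S: {a,b}  A: {a,b}  B: {a,b}  C: {a,b}

FIRST(A) = ["a", "b"]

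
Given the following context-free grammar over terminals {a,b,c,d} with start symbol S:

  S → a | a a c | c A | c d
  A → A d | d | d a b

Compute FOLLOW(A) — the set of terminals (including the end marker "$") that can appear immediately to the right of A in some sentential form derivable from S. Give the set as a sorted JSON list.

FIRST sets, iterate to fixpoint:
pass 1:
  A via A→d: +{d}
  S via S→a: +{a}
  S via S→c A: +{c}
  FIRST[S]={a,c}  FIRST[A]={d}
pass 2: (stable)
  FIRST[S]={a,c}  FIRST[A]={d}

FOLLOW iteration:
FOLLOW(S) := {$}
round 1:
  A→A d: FOLLOW(A) ⊇ FIRST(d) = {d}; new: +{d}
  S→c A: FOLLOW(A) ⊇ FOLLOW(S) ⊇ {$}; new: +{$}
  FOLLOW(S)={$}  FOLLOW(A)={$,d}
round 2: — fixpoint
  FOLLOW(S)={$}  FOLLOW(A)={$,d}

FOLLOW(A) = ["$", "d"]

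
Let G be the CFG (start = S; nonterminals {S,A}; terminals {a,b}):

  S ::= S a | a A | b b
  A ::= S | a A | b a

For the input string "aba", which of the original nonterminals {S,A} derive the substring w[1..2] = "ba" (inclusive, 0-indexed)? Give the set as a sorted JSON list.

CNF form of G:
  S -> S T0 | T0 A | T1 T1
  A -> S T0 | T0 A | T1 T0 | T1 T1
  T0 -> a
  T1 -> b

CYK table (by increasing span) (cells [i..j] with 1 ≤ i ≤ j ≤ 2 only):
  T[1,1] 'b' = {T1}  orig:{}
  T[2,2] 'a' = {T0}  orig:{}
  T[1,2] 'ba' = {A}

Original NTs in T[1,2] deriving "ba": ["A"]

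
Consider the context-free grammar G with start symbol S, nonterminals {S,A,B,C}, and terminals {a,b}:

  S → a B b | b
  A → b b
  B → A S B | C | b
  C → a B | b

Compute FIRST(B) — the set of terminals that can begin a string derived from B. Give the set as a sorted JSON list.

Compute FIRST by fixpoint:
[1]
  A via A→b b: +{b}
  B via B→A S B: +{b}
  C via C→a B: +{a}
  C via C→b: +{b}
  S via S→a B b: +{a}
  S via S→b: +{b}
  FIRST(S)={a,b}  FIRST(A)={b}  FIRST(B)={b}  FIRST(C)={a,b}
[2]
  B via B→C: +{a}
  FIRST(S)={a,b}  FIRST(A)={b}  FIRST(B)={a,b}  FIRST(C)={a,b}
[3] — fixpoint
  FIRST(S)={a,b}  FIRST(A)={b}  FIRST(B)={a,b}  FIRST(C)={a,b}

FIRST(B) = ["a", "b"]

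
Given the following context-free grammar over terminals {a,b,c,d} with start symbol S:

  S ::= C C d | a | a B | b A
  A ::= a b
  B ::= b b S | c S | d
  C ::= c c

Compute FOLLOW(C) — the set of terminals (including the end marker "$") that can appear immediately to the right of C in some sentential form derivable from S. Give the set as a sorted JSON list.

Compute FIRST by fixpoint:
[1]
  A via A→a b: +{a}
  B via B→b b S: +{b}
  B via B→c S: +{c}
  B via B→d: +{d}
  C via C→c c: +{c}
  S via S→C C d: +{c}
  S via S→a: +{a}
  S via S→b A: +{b}
  FIRST[S]={a,b,c}  FIRST[A]={a}  FIRST[B]={b,c,d}  FIRST[C]={c}
[2] (stable)
  FIRST[S]={a,b,c}  FIRST[A]={a}  FIRST[B]={b,c,d}  FIRST[C]={c}

Compute FOLLOW by fixpoint:
seed FOLLOW(S) with $
pass 1:
  S→C C d: FOLLOW(C) ⊇ FIRST(C) = {c}; new: +{c}
  S→C C d: FOLLOW(C) ⊇ FIRST(d) = {d}; new: +{d}
  S→a B: FOLLOW(B) ⊇ FOLLOW(S) ⊇ {$}; new: +{$}
  S→b A: FOLLOW(A) ⊇ FOLLOW(S) ⊇ {$}; new: +{$}
  FOLLOW[S]={$}  FOLLOW[A]={$}  FOLLOW[B]={$}  FOLLOW[C]={c,d}
pass 2: done
  FOLLOW[S]={$}  FOLLOW[A]={$}  FOLLOW[B]={$}  FOLLOW[C]={c,d}

FOLLOW(C) = ["c", "d"]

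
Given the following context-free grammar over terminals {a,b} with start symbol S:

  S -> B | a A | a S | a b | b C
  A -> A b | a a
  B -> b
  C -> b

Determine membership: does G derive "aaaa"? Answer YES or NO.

CNF form of G:
  S -> T0 C | T1 A | T1 S | T1 T0 | b
  A -> A T0 | T1 T1
  B -> b
  C -> b
  T0 -> b
  T1 -> a

CYK fill:
  T[0,0] 'a' = {T1}  orig:{}
  T[1,1] 'a' = {T1}  orig:{}
  T[2,2] 'a' = {T1}  orig:{}
  T[3,3] 'a' = {T1}  orig:{}
  T[0,1] 'aa' = {A}
  T[1,2] 'aa' = {A}
  T[2,3] 'aa' = {A}
  T[0,2] 'aaa' = {S}
  T[1,3] 'aaa' = {S}
  T[0,3] 'aaaa' = {S}

S ∈ T[0,3] ⇒ YES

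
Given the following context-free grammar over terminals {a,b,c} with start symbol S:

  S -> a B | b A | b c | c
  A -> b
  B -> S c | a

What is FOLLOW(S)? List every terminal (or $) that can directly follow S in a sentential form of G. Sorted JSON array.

FIRST sets, iterate to fixpoint:
round 1:
  A via A→b: +{b}
  B via B→a: +{a}
  S via S→a B: +{a}
  S via S→b A: +{b}
  S via S→c: +{c}
  S: {a,b,c}  A: {b}  B: {a}
round 2:
  B via B→S c: +{b,c}
  S: {a,b,c}  A: {b}  B: {a,b,c}
round 3: (stable)
  S: {a,b,c}  A: {b}  B: {a,b,c}

FOLLOW sets:
initialize: $ ∈ FOLLOW(S)
pass 1:
  B→S c: FOLLOW(S) ⊇ FIRST(c) = {c}; new: +{c}
  S→a B: FOLLOW(B) ⊇ FOLLOW(S) ⊇ {$,c}; new: +{$,c}
  S→b A: FOLLOW(A) ⊇ FOLLOW(S) ⊇ {$,c}; new: +{$,c}
  FOLLOW[S]={$,c}  FOLLOW[A]={$,c}  FOLLOW[B]={$,c}
pass 2: (no change)
  FOLLOW[S]={$,c}  FOLLOW[A]={$,c}  FOLLOW[B]={$,c}

FOLLOW(S) = ["$", "c"]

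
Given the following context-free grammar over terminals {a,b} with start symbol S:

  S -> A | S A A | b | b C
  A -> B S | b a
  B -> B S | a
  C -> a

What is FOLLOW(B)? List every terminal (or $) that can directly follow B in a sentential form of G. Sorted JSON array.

FIRST iteration:
pass 1:
  A via A→b a: +{b}
  B via B→a: +{a}
  C via C→a: +{a}
  S via S→A: +{b}
  S: {b}  A: {b}  B: {a}  C: {a}
pass 2:
  A via A→B S: +{a}
  S via S→A: +{a}
  S: {a,b}  A: {a,b}  B: {a}  C: {a}
pass 3: (stable)
  S: {a,b}  A: {a,b}  B: {a}  C: {a}

FOLLOW iteration:
initialize: $ ∈ FOLLOW(S)
pass 1:
  A→B S: FOLLOW(B) ⊇ FIRST(S) = {a,b}; new: +{a,b}
  B→B S: FOLLOW(S) ⊇ FOLLOW(B) ⊇ {a,b}; new: +{a,b}
  S→A: FOLLOW(A) ⊇ FOLLOW(S) ⊇ {$,a,b}; new: +{$,a,b}
  S→b C: FOLLOW(C) ⊇ FOLLOW(S) ⊇ {$,a,b}; new: +{$,a,b}
  FOLLOW(S)={$,a,b}  FOLLOW(A)={$,a,b}  FOLLOW(B)={a,b}  FOLLOW(C)={$,a,b}
pass 2: done
  FOLLOW(S)={$,a,b}  FOLLOW(A)={$,a,b}  FOLLOW(B)={a,b}  FOLLOW(C)={$,a,b}

FOLLOW(B) = ["a", "b"]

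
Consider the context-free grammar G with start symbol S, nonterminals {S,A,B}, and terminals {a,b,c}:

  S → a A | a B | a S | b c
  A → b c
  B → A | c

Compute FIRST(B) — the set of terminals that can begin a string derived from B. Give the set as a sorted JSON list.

Compute FIRST by fixpoint:
iter 1:
  A via A→b c: +{b}
  B via B→A: +{b}
  B via B→c: +{c}
  S via S→a A: +{a}
  S via S→b c: +{b}
  FIRST[S]={a,b}  FIRST[A]={b}  FIRST[B]={b,c}
iter 2: done
  FIRST[S]={a,b}  FIRST[A]={b}  FIRST[B]={b,c}

FIRST(B) = ["b", "c"]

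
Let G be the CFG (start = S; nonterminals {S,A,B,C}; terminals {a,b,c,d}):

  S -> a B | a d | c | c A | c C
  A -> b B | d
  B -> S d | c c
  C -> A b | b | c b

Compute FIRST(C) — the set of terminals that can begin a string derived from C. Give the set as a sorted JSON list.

FIRST iteration:
pass 1:
  A via A→b B: +{b}
  A via A→d: +{d}
  B via B→c c: +{c}
  C via C→A b: +{b,d}
  C via C→c b: +{c}
  S via S→a B: +{a}
  S via S→c: +{c}
  S: {a,c}  A: {b,d}  B: {c}  C: {b,c,d}
pass 2:
  B via B→S d: +{a}
  S: {a,c}  A: {b,d}  B: {a,c}  C: {b,c,d}
pass 3: (stable)
  S: {a,c}  A: {b,d}  B: {a,c}  C: {b,c,d}

FIRST(C) = ["b", "c", "d"]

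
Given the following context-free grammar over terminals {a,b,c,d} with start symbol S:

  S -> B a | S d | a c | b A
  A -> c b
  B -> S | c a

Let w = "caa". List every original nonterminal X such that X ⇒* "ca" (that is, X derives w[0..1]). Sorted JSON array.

Convert to CNF:
  S -> B T2 | S T3 | T1 A | T2 T0
  A -> T0 T1
  B -> B T2 | S T3 | T0 T2 | T1 A | T2 T0
  T0 -> c
  T1 -> b
  T2 -> a
  T3 -> d

CYK fill — only the sub-triangle for w[0..1]:
  T[0,0] 'c' = {T0}  orig:{}
  T[1,1] 'a' = {T2}  orig:{}
  T[0,1] 'ca' = {B}

Original NTs in T[0,1] deriving "ca": ["B"]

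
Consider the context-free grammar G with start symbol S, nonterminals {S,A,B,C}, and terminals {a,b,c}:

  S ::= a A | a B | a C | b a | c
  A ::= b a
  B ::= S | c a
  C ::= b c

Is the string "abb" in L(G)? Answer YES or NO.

CNF form of G:
  S -> T0 T1 | T1 A | T1 B | T1 C | c
  A -> T0 T1
  B -> T0 T1 | T1 A | T1 B | T1 C | T2 T1 | c
  C -> T0 T2
  T0 -> b
  T1 -> a
  T2 -> c

CYK table (by increasing span):
  cell(0,0) a: {T1}  orig:{}
  cell(1,1) b: {T0}  orig:{}
  cell(2,2) b: {T0}  orig:{}
  cell(0,1) ab: ∅
  cell(1,2) bb: ∅
  cell(0,2) abb: ∅

S ∉ T[0,2] ⇒ NO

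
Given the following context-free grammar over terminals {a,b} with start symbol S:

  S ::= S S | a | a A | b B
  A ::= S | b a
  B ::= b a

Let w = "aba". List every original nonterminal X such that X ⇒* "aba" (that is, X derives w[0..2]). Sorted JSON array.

CNF form of G:
  S -> S S | T0 A | T1 B | a
  A -> S S | T0 A | T1 B | T1 T0 | a
  B -> T1 T0
  T0 -> a
  T1 -> b

CYK table (by increasing span) — only the sub-triangle for w[0..2]:
  cell(0,0) a: {A,S,T0}  orig:{A,S}
  cell(1,1) b: {T1}  orig:{}
  cell(2,2) a: {A,S,T0}  orig:{A,S}
  cell(0,1) ab: ∅
  cell(1,2) ba: {A,B}
  cell(0,2) aba: {A,S}

Original NTs in T[0,2] deriving "aba": ["A", "S"]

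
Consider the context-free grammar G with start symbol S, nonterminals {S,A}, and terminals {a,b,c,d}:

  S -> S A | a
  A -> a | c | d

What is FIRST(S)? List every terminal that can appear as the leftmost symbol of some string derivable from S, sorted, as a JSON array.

Compute FIRST by fixpoint:
round 1:
  A via A→a: +{a}
  A via A→c: +{c}
  A via A→d: +{d}
  S via S→a: +{a}
  S: {a}  A: {a,c,d}
round 2: done
  S: {a}  A: {a,c,d}

FIRST(S) = ["a"]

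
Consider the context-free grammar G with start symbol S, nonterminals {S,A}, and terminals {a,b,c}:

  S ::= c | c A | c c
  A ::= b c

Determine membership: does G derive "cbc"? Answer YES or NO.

Convert to CNF:
  S -> T1 A | T1 T1 | c
  A -> T0 T1
  T0 -> b
  T1 -> c

CYK fill:
  cell(0,0) c: {S,T1}  orig:{S}
  cell(1,1) b: {T0}  orig:{}
  cell(2,2) c: {S,T1}  orig:{S}
  cell(0,1) cb: ∅
  cell(1,2) bc: {A}
  cell(0,2) cbc: {S}

S ∈ T[0,2] ⇒ YES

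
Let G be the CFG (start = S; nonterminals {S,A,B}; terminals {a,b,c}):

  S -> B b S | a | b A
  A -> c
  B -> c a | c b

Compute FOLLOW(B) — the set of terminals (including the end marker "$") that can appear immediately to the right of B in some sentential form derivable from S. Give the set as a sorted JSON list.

FIRST iteration:
pass 1:
  A via A→c: +{c}
  B via B→c a: +{c}
  S via S→B b S: +{c}
  S via S→a: +{a}
  S via S→b A: +{b}
  S: {a,b,c}  A: {c}  B: {c}
pass 2: done
  S: {a,b,c}  A: {c}  B: {c}

FOLLOW iteration:
seed FOLLOW(S) with $
pass 1:
  S→B b S: FOLLOW(B) ⊇ FIRST(b) = {b}; new: +{b}
  S→b A: FOLLOW(A) ⊇ FOLLOW(S) ⊇ {$}; new: +{$}
  FOLLOW[S]={$}  FOLLOW[A]={$}  FOLLOW[B]={b}
pass 2: (stable)
  FOLLOW[S]={$}  FOLLOW[A]={$}  FOLLOW[B]={b}

FOLLOW(B) = ["b"]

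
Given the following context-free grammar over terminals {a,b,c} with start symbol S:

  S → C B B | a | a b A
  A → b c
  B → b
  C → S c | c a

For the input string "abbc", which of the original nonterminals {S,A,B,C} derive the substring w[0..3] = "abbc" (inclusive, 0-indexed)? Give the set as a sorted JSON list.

CNF form of G:
  S -> C X3 | T2 X4 | a
  A -> T0 T1
  B -> b
  C -> S T1 | T1 T2
  T0 -> b
  T1 -> c
  T2 -> a
  X3 -> B B
  X4 -> T0 A

CYK table (by increasing span) (cells [i..j] with 0 ≤ i ≤ j ≤ 3 only):
  cell(0,0) a: {S,T2}  orig:{S}
  cell(1,1) b: {B,T0}  orig:{B}
  cell(2,2) b: {B,T0}  orig:{B}
  cell(3,3) c: {T1}  orig:{}
  cell(0,1) ab: ∅
  cell(1,2) bb: {X3}  orig:{}
  cell(2,3) bc: {A}
  cell(0,2) abb: ∅
  cell(1,3) bbc: {X4}  orig:{}
  cell(0,3) abbc: {S}

Original NTs in T[0,3] deriving "abbc": ["S"]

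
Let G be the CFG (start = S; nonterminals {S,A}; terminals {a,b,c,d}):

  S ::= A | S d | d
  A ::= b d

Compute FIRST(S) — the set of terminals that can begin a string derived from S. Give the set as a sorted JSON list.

FIRST iteration:
pass 1:
  A via A→b d: +{b}
  S via S→A: +{b}
  S via S→d: +{d}
  S: {b,d}  A: {b}
pass 2: (stable)
  S: {b,d}  A: {b}

FIRST(S) = ["b", "d"]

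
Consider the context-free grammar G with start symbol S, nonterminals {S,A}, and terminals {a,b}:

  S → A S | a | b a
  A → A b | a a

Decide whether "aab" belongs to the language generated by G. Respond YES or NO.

CNF form of G:
  S -> A S | T0 T1 | a
  A -> A T0 | T1 T1
  T0 -> b
  T1 -> a

Fill CYK table bottom-up:
  [0..0]={S,T1}  "a"  orig:{S}
  [1..1]={S,T1}  "a"  orig:{S}
  [2..2]={T0}  "b"  orig:{}
  [0..1]={A}  "aa"
  [1..2]=∅  "ab"
  [0..2]={A}  "aab"

S ∉ T[0,2] ⇒ NO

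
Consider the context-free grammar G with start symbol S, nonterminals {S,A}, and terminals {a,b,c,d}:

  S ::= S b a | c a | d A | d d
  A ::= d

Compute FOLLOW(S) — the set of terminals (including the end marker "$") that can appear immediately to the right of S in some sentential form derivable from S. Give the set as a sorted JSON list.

Compute FIRST by fixpoint:
[1]
  A via A→d: +{d}
  S via S→c a: +{c}
  S via S→d A: +{d}
  S: {c,d}  A: {d}
[2] (stable)
  S: {c,d}  A: {d}

FOLLOW iteration:
FOLLOW(S) := {$}
[1]
  S→S b a: FOLLOW(S) ⊇ FIRST(b) = {b}; new: +{b}
  S→d A: FOLLOW(A) ⊇ FOLLOW(S) ⊇ {$,b}; new: +{$,b}
  FOLLOW[S]={$,b}  FOLLOW[A]={$,b}
[2] done
  FOLLOW[S]={$,b}  FOLLOW[A]={$,b}

FOLLOW(S) = ["$", "b"]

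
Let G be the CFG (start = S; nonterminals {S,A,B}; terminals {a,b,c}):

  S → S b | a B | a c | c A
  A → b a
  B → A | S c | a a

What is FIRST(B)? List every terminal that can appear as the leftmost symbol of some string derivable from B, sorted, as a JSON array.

FIRST sets, iterate to fixpoint:
round 1:
  A via A→b a: +{b}
  B via B→A: +{b}
  B via B→a a: +{a}
  S via S→a B: +{a}
  S via S→c A: +{c}
  FIRST[S]={a,c}  FIRST[A]={b}  FIRST[B]={a,b}
round 2:
  B via B→S c: +{c}
  FIRST[S]={a,c}  FIRST[A]={b}  FIRST[B]={a,b,c}
round 3: — fixpoint
  FIRST[S]={a,c}  FIRST[A]={b}  FIRST[B]={a,b,c}

FIRST(B) = ["a", "b", "c"]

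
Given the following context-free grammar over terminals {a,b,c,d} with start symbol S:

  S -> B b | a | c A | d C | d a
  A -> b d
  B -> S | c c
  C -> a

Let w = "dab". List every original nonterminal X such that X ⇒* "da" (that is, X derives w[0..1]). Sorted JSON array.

Convert to CNF:
  S -> B T0 | T1 C | T1 T3 | T2 A | a
  A -> T0 T1
  B -> B T0 | T1 C | T1 T3 | T2 A | T2 T2 | a
  C -> a
  T0 -> b
  T1 -> d
  T2 -> c
  T3 -> a

Fill CYK table bottom-up — only the sub-triangle for w[0..1]:
  [0..0]={T1}  "d"  orig:{}
  [1..1]={B,C,S,T3}  "a"  orig:{B,C,S}
  [0..1]={B,S}  "da"

Original NTs in T[0,1] deriving "da": ["B", "S"]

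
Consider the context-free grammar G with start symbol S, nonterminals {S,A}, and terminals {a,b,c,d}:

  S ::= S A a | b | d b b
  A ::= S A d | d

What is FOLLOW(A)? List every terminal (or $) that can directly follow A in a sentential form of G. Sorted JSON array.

Compute FIRST by fixpoint:
round 1:
  A via A→d: +{d}
  S via S→b: +{b}
  S via S→d b b: +{d}
  FIRST[S]={b,d}  FIRST[A]={d}
round 2:
  A via A→S A d: +{b}
  FIRST[S]={b,d}  FIRST[A]={b,d}
round 3: (stable)
  FIRST[S]={b,d}  FIRST[A]={b,d}

Compute FOLLOW by fixpoint:
initialize: $ ∈ FOLLOW(S)
round 1:
  A→S A d: FOLLOW(S) ⊇ FIRST(A) = {b,d}; new: +{b,d}
  A→S A d: FOLLOW(A) ⊇ FIRST(d) = {d}; new: +{d}
  S→S A a: FOLLOW(A) ⊇ FIRST(a) = {a}; new: +{a}
  FOLLOW[S]={$,b,d}  FOLLOW[A]={a,d}
round 2: (stable)
  FOLLOW[S]={$,b,d}  FOLLOW[A]={a,d}

FOLLOW(A) = ["a", "d"]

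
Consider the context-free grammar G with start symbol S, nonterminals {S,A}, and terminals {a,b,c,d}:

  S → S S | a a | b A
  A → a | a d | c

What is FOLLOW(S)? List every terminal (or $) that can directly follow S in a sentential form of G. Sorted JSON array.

FIRST sets, iterate to fixpoint:
[1]
  A via A→a: +{a}
  A via A→c: +{c}
  S via S→a a: +{a}
  S via S→b A: +{b}
  FIRST(S)={a,b}  FIRST(A)={a,c}
[2] (stable)
  FIRST(S)={a,b}  FIRST(A)={a,c}

FOLLOW iteration:
seed FOLLOW(S) with $
iter 1:
  S→S S: FOLLOW(S) ⊇ FIRST(S) = {a,b}; new: +{a,b}
  S→b A: FOLLOW(A) ⊇ FOLLOW(S) ⊇ {$,a,b}; new: +{$,a,b}
  FOLLOW(S)={$,a,b}  FOLLOW(A)={$,a,b}
iter 2: — fixpoint
  FOLLOW(S)={$,a,b}  FOLLOW(A)={$,a,b}

FOLLOW(S) = ["$", "a", "b"]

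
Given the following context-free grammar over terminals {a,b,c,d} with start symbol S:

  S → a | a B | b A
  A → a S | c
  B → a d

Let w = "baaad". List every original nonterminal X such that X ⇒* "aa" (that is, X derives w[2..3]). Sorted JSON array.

Convert to CNF:
  S -> T0 B | T2 A | a
  A -> T0 S | c
  B -> T0 T1
  T0 -> a
  T1 -> d
  T2 -> b

Fill CYK table bottom-up (cells [i..j] with 2 ≤ i ≤ j ≤ 3 only):
  cell(2,2) a: {S,T0}  orig:{S}
  cell(3,3) a: {S,T0}  orig:{S}
  cell(2,3) aa: {A}

Original NTs in T[2,3] deriving "aa": ["A"]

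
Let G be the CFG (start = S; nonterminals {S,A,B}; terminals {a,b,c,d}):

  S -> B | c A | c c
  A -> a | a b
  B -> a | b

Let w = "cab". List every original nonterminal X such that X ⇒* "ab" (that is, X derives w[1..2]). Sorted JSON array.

CNF form of G:
  S -> T2 A | T2 T2 | a | b
  A -> T0 T1 | a
  B -> a | b
  T0 -> a
  T1 -> b
  T2 -> c

Fill CYK table bottom-up, restricted to cells inside w[1..2]:
  [1..1]={A,B,S,T0}  "a"  orig:{A,B,S}
  [2..2]={B,S,T1}  "b"  orig:{B,S}
  [1..2]={A}  "ab"

Original NTs in T[1,2] deriving "ab": ["A"]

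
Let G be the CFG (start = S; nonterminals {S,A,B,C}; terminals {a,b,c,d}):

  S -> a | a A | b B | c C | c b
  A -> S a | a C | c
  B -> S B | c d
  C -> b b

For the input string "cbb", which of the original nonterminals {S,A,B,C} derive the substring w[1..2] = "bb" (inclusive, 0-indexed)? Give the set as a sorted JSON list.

Convert to CNF:
  S -> T0 A | T1 C | T1 T3 | T3 B | a
  A -> S T0 | T0 C | c
  B -> S B | T1 T2
  C -> T3 T3
  T0 -> a
  T1 -> c
  T2 -> d
  T3 -> b

CYK table (by increasing span), restricted to cells inside w[1..2]:
  T[1,1] 'b' = {T3}  orig:{}
  T[2,2] 'b' = {T3}  orig:{}
  T[1,2] 'bb' = {C}

Original NTs in T[1,2] deriving "bb": ["C"]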